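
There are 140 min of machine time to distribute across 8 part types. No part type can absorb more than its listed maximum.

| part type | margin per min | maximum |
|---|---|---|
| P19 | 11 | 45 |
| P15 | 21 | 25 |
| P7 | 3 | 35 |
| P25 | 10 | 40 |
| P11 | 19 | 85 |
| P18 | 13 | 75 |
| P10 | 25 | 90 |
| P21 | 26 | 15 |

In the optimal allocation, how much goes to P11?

10

Order the part types by margin per min: P21 26 > P10 25 > P15 21 > P11 19 > P18 13 > P19 11 > P25 10 > P7 3.
Give P21 15 to hit its cap of 15 → 125 left.
Give P10 90 to hit its cap of 90 → 35 left.
P15 takes 25 to reach its cap of 25 → 10 left.
Only 10 left; P11 takes them to reach 10.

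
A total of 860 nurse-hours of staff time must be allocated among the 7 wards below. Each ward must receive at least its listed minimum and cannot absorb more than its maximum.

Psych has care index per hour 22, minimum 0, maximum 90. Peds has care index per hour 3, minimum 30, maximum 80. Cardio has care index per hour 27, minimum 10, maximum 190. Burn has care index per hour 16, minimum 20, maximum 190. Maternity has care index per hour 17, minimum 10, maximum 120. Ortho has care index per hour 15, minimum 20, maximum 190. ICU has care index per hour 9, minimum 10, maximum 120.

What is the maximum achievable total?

Meeting every minimum uses 0+30+10+20+10+20+10 = 100 nurse-hours, leaving 760.
Order the wards by care index per hour: Cardio 27 > Psych 22 > Maternity 17 > Burn 16 > Ortho 15 > ICU 9 > Peds 3.
Give Cardio 180 more to hit its cap of 190 → 580 left.
Psych takes 90 more to reach its cap of 90 → 490 left.
Maternity: +110 to 120 (cap) → 380 left.
Burn takes 170 more to reach its cap of 190 → 210 left.
Ortho takes 170 more to reach its cap of 190 → 40 left.
ICU has room for 110 more but only 40 remain, so it gets 50.
Total = 22×90 + 3×30 + 27×190 + 16×190 + 17×120 + 15×190 + 9×50 = 15580.

15580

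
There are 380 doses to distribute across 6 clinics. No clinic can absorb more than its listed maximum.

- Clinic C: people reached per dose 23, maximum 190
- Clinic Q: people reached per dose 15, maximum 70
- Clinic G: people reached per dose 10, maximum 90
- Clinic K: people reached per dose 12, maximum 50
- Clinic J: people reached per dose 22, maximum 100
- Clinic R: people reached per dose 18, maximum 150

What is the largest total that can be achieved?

Rank by people reached per dose: Clinic C 23 > Clinic J 22 > Clinic R 18 > Clinic Q 15 > Clinic K 12 > Clinic G 10.
Clinic C: +190 to 190 (cap) → 190 left.
Clinic J: +100 to 100 (cap) → 90 left.
Clinic R has room for 150 but only 90 remain, so it gets 90.
Total = 23×190 + 22×100 + 18×90 = 8190.

8190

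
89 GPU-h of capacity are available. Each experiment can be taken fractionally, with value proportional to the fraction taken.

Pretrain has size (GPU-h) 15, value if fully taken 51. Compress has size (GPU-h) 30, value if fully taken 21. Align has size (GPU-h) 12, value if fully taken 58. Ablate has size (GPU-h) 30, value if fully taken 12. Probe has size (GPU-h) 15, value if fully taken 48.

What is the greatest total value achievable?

184.8

Rank by value-to-size ratio: Align 58/12≈4.83, Pretrain 51/15≈3.4, Probe 48/15≈3.2, Compress 21/30≈0.7, Ablate 12/30≈0.4.
Take all of Align (12 GPU-h, value 58) ; 77 GPU-h left.
All 15 GPU-h of Pretrain fit (value 51) ; 62 remain.
Probe: take in full, 15 GPU-h for value 48 ; 47 left.
Compress: take in full, 30 GPU-h for value 21 ; 17 left.
17 GPU-h left: a 17/30 share of Ablate gives 12×17/30 = 6.8.
Total value = 184.8.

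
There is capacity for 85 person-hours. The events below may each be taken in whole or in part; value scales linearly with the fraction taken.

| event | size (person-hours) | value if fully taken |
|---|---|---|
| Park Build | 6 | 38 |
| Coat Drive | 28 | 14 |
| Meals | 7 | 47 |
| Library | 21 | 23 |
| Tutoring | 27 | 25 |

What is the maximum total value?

Sort by value density: Meals 47/7≈6.71, Park Build 38/6≈6.33, Library 23/21≈1.1, Tutoring 25/27≈0.926, Coat Drive 14/28≈0.5.
All 7 person-hours of Meals fit (value 47) — 78 remain.
Take all of Park Build (6 person-hours, value 38) — 72 person-hours left.
Library: take in full, 21 person-hours for value 23 — 51 left.
Tutoring: take in full, 27 person-hours for value 25 — 24 left.
24 person-hours left: a 24/28 share of Coat Drive gives 14×24/28 = 12.
Total value = 145.

145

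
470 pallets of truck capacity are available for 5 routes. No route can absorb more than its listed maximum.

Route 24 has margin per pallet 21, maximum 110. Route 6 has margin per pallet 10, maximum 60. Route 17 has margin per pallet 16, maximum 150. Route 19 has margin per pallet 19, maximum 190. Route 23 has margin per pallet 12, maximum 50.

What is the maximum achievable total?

Highest margin per pallet first: Route 24 21 > Route 19 19 > Route 17 16 > Route 23 12 > Route 6 10.
Route 24 takes 110 to reach its cap of 110 ; 360 left.
Give Route 19 190 to hit its cap of 190 ; 170 left.
Route 17 takes 150 to reach its cap of 150 ; 20 left.
Only 20 left; Route 23 takes them to reach 20.
Total = 21×110 + 16×150 + 19×190 + 12×20 = 8560.

8560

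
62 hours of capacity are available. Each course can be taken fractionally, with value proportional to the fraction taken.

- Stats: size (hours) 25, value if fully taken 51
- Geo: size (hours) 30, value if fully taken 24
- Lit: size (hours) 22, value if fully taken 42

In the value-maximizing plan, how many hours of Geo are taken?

15

Best value per unit of size first: Stats 51/25≈2.04, Lit 42/22≈1.91, Geo 24/30≈0.8.
Stats: take in full, 25 hours for value 51 — 37 left.
All 22 hours of Lit fit (value 42) — 15 remain.
Only 15 hours remain; take 15/30 of Geo for value 24×15/30 = 12.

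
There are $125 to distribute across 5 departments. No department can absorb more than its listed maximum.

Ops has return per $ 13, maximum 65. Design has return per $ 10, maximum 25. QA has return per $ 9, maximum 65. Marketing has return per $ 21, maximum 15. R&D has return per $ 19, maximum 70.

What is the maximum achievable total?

2165

Rank by return per $: Marketing 21 > R&D 19 > Ops 13 > Design 10 > QA 9.
Give Marketing 15 to hit its cap of 15 ; 110 left.
Give R&D 70 to hit its cap of 70 ; 40 left.
Ops has room for 65 but only 40 remain, so it gets 40.
Total = 13×40 + 21×15 + 19×70 = 2165.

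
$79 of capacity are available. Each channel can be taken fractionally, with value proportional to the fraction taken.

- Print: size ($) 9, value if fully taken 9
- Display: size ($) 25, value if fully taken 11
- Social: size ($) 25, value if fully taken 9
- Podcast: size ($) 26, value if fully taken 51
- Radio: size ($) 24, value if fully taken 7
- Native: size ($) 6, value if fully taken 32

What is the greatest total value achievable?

Rank by value-to-size ratio: Native 32/6≈5.33, Podcast 51/26≈1.96, Print 9/9≈1, Display 11/25≈0.44, Social 9/25≈0.36, Radio 7/24≈0.292.
Take all of Native (6 $, value 32) — 73 $ left.
Take all of Podcast (26 $, value 51) — 47 $ left.
Print: take in full, 9 $ for value 9 — 38 left.
Display: take in full, 25 $ for value 11 — 13 left.
13 $ left: a 13/25 share of Social gives 9×13/25 = 4.68.
Total value = 107.68.

107.68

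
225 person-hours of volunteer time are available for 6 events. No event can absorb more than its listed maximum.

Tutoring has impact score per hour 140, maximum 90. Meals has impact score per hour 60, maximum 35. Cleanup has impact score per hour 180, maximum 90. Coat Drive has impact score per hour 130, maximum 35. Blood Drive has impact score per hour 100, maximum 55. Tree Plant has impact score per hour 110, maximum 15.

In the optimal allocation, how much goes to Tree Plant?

Rank by impact score per hour: Cleanup 180 > Tutoring 140 > Coat Drive 130 > Tree Plant 110 > Blood Drive 100 > Meals 60.
Cleanup takes 90 to reach its cap of 90 — 135 left.
Tutoring takes 90 to reach its cap of 90 — 45 left.
Coat Drive takes 35 to reach its cap of 35 — 10 left.
Tree Plant has room for 15 but only 10 remain, so it gets 10.

10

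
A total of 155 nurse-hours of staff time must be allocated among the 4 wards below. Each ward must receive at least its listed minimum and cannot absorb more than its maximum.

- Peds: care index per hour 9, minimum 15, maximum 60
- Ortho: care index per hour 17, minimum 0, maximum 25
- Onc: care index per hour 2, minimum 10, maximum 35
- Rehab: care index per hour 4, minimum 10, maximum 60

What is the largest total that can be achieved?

1225

Meeting every minimum uses 15+0+10+10 = 35 nurse-hours, leaving 120.
Rank by care index per hour: Ortho 17 > Peds 9 > Rehab 4 > Onc 2.
Give Ortho 25 more to hit its cap of 25 → 95 left.
Peds takes 45 more to reach its cap of 60 → 50 left.
Rehab: +50 to 60 (cap) → 0 left.
Total = 9×60 + 17×25 + 2×10 + 4×60 = 1225.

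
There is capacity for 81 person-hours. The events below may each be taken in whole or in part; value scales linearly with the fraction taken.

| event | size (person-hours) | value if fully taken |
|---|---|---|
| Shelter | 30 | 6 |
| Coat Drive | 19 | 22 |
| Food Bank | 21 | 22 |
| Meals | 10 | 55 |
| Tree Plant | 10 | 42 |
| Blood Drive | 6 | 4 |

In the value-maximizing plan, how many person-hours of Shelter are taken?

Sort by value density: Meals 55/10≈5.5, Tree Plant 42/10≈4.2, Coat Drive 22/19≈1.16, Food Bank 22/21≈1.05, Blood Drive 4/6≈0.667, Shelter 6/30≈0.2.
Meals: take in full, 10 person-hours for value 55 ; 71 left.
Take all of Tree Plant (10 person-hours, value 42) ; 61 person-hours left.
Coat Drive: take in full, 19 person-hours for value 22 ; 42 left.
Food Bank: take in full, 21 person-hours for value 22 ; 21 left.
Take all of Blood Drive (6 person-hours, value 4) ; 15 person-hours left.
15 person-hours left: a 15/30 share of Shelter gives 6×15/30 = 3.

15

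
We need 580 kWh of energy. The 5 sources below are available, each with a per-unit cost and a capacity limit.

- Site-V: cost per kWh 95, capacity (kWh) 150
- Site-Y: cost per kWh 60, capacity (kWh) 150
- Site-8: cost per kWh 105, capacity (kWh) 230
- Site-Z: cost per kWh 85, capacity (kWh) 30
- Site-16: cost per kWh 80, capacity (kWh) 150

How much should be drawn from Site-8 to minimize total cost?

Fill from the cheapest source first.
Site-Y (60): use full 150 ; 430 kWh to go.
Site-16 at 80: take all 150 kWh ; 280 still needed.
Site-Z at 85: take all 30 kWh ; 250 still needed.
Take 150 from Site-V at 95 ; need 100 more.
Site-8 at 105: take 100 of its 230 ; requirement met.

100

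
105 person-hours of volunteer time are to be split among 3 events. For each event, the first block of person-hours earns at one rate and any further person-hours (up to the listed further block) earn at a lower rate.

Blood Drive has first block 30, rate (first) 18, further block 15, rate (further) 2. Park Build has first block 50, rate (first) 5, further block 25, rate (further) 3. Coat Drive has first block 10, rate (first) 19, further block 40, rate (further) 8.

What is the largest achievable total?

Treat each block as its own option and order by rate: Coat Drive/tier1 19 > Blood Drive/tier1 18 > Coat Drive/tier2 8 > Park Build/tier1 5 > Park Build/tier2 3 > Blood Drive/tier2 2.
Fill Coat Drive tier1 block (10 at 19) — 95 left.
Blood Drive tier1 at 18: fill all 30 — 65 left.
Coat Drive tier2 at 8: fill all 40 — 25 left.
Park Build/tier1: +25 of 50 at 5; pool empty.
Total = 19×10 + 18×30 + 8×40 + 5×25 = 1175.

1175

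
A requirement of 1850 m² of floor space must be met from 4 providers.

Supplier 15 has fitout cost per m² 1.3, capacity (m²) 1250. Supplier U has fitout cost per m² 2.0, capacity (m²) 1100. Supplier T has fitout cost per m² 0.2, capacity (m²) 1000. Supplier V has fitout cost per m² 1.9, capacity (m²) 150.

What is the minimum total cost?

1305

Fill from the cheapest provider first.
Take 1000 from Supplier T at 0.2 → need 850 more.
Take 850 from Supplier 15 at 1.3 to finish.
Supplier V, Supplier U: unused.
Cost = 1000×0.2 + 850×1.3 = 1305.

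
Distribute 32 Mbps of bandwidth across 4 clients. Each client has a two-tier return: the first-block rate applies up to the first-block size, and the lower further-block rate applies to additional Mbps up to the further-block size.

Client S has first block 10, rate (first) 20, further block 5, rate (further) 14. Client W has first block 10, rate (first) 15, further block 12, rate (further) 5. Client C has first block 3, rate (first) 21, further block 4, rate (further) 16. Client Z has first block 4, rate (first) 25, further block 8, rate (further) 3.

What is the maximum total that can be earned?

Rank every tier by rate: Client Z/T1 25 > Client C/T1 21 > Client S/T1 20 > Client C/T2 16 > Client W/T1 15 > Client S/T2 14 > Client W/T2 5 > Client Z/T2 3.
Client Z T1 at 25: fill all 4 ; 28 left.
Client C T1 at 21: fill all 3 ; 25 left.
Client S T1 at 20: fill all 10 ; 15 left.
Fill Client C T2 block (4 at 16) ; 11 left.
Fill Client W T1 block (10 at 15) ; 1 left.
1 remain; put them into Client S T2 at 14.
Total = 25×4 + 21×3 + 20×10 + 16×4 + 15×10 + 14×1 = 591.

591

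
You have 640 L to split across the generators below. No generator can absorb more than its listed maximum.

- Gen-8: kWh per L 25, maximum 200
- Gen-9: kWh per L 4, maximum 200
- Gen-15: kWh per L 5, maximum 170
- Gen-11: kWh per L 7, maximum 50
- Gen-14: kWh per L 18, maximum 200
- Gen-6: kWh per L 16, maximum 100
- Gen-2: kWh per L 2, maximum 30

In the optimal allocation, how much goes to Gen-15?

90

Order the generators by kWh per L: Gen-8 25 > Gen-14 18 > Gen-6 16 > Gen-11 7 > Gen-15 5 > Gen-9 4 > Gen-2 2.
Gen-8 takes 200 to reach its cap of 200 → 440 left.
Give Gen-14 200 to hit its cap of 200 → 240 left.
Gen-6: +100 to 100 (cap) → 140 left.
Gen-11 takes 50 to reach its cap of 50 → 90 left.
Only 90 left; Gen-15 takes them to reach 90.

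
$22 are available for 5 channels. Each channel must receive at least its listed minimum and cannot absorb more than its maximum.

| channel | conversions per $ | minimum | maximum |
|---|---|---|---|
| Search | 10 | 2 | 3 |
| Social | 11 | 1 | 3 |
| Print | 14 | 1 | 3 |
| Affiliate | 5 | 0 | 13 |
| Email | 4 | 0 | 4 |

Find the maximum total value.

170

Meeting every minimum uses 2+1+1+0+0 = 4 $, leaving 18.
Highest conversions per $ first: Print 14 > Social 11 > Search 10 > Affiliate 5 > Email 4.
Print takes 2 more to reach its cap of 3 → 16 left.
Social takes 2 more to reach its cap of 3 → 14 left.
Search takes 1 more to reach its cap of 3 → 13 left.
Affiliate takes 13 more to reach its cap of 13 → 0 left.
Total = 10×3 + 11×3 + 14×3 + 5×13 = 170.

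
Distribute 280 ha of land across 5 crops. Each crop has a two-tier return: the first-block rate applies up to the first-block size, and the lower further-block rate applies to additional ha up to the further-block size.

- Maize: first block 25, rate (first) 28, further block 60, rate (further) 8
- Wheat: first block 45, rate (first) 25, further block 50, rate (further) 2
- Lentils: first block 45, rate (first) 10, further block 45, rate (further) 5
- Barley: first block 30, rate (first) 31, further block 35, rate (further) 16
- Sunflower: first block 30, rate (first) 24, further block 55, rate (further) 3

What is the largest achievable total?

5015

Rank every tier by rate: Barley/tier1 31 > Maize/tier1 28 > Wheat/tier1 25 > Sunflower/tier1 24 > Barley/tier2 16 > Lentils/tier1 10 > Maize/tier2 8 > Lentils/tier2 5 > Sunflower/tier2 3 > Wheat/tier2 2.
Fill Barley tier1 block (30 at 31) ; 250 left.
Maize/tier1 (28): +25 ; 225 left.
Wheat tier1 at 25: fill all 45 ; 180 left.
Sunflower/tier1 (24): +30 ; 150 left.
Barley/tier2 (16): +35 ; 115 left.
Fill Lentils tier1 block (45 at 10) ; 70 left.
Maize/tier2 (8): +60 ; 10 left.
Lentils tier2 at 5: only 10 left, fill 10.
Total = 31×30 + 28×25 + 25×45 + 24×30 + 16×35 + 10×45 + 8×60 + 5×10 = 5015.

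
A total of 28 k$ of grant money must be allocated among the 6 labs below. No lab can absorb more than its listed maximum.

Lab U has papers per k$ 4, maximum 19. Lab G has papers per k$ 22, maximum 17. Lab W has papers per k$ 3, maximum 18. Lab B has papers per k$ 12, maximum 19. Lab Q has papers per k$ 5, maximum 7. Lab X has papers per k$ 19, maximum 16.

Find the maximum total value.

583

Rank by papers per k$: Lab G 22 > Lab X 19 > Lab B 12 > Lab Q 5 > Lab U 4 > Lab W 3.
Give Lab G 17 to hit its cap of 17 → 11 left.
Lab X has room for 16 but only 11 remain, so it gets 11.
Total = 22×17 + 19×11 = 583.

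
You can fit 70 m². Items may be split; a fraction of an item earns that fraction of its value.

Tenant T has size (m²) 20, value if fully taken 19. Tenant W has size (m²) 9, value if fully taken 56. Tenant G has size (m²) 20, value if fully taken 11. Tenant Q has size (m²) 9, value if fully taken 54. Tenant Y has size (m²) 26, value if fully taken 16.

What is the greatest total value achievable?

148.3

Best value per unit of size first: Tenant W 56/9≈6.22, Tenant Q 54/9≈6, Tenant T 19/20≈0.95, Tenant Y 16/26≈0.615, Tenant G 11/20≈0.55.
Take all of Tenant W (9 m², value 56) → 61 m² left.
Take all of Tenant Q (9 m², value 54) → 52 m² left.
All 20 m² of Tenant T fit (value 19) → 32 remain.
Take all of Tenant Y (26 m², value 16) → 6 m² left.
6 m² left: a 6/20 share of Tenant G gives 11×6/20 = 3.3.
Total value = 148.3.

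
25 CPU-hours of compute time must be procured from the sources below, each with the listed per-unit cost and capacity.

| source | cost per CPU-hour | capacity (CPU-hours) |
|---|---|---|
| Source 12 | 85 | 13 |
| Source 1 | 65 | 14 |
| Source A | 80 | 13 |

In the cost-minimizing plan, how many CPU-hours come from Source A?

Cheapest first:
Source 1 (65): use full 14 → 11 CPU-hours to go.
Take 11 from Source A at 80 to finish.
Source 12: unused.

11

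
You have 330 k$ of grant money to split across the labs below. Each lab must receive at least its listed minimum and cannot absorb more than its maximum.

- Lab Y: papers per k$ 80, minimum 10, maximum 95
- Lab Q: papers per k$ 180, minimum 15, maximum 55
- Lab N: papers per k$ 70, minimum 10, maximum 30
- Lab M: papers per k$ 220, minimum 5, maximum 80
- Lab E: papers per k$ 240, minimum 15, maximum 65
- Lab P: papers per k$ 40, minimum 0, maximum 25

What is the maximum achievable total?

53000

Meeting every minimum uses 10+15+10+5+15+0 = 55 k$, leaving 275.
Highest papers per k$ first: Lab E 240 > Lab M 220 > Lab Q 180 > Lab Y 80 > Lab N 70 > Lab P 40.
Give Lab E 50 more to hit its cap of 65 → 225 left.
Give Lab M 75 more to hit its cap of 80 → 150 left.
Lab Q takes 40 more to reach its cap of 55 → 110 left.
Lab Y: +85 to 95 (cap) → 25 left.
Lab N: +20 to 30 (cap) → 5 left.
Lab P has room for 25 more but only 5 remain, so it gets 5.
Total = 80×95 + 180×55 + 70×30 + 220×80 + 240×65 + 40×5 = 53000.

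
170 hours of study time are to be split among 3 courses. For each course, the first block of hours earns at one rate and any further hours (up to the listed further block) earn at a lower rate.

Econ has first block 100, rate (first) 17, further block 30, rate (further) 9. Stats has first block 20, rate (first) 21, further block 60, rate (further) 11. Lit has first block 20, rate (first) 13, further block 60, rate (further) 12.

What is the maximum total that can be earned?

2740

Order all 6 blocks by rate: Stats/tier1 21 > Econ/tier1 17 > Lit/tier1 13 > Lit/tier2 12 > Stats/tier2 11 > Econ/tier2 9.
Fill Stats tier1 block (20 at 21) → 150 left.
Fill Econ tier1 block (100 at 17) → 50 left.
Fill Lit tier1 block (20 at 13) → 30 left.
Lit tier2 at 12: only 30 left, fill 30.
Total = 21×20 + 17×100 + 13×20 + 12×30 = 2740.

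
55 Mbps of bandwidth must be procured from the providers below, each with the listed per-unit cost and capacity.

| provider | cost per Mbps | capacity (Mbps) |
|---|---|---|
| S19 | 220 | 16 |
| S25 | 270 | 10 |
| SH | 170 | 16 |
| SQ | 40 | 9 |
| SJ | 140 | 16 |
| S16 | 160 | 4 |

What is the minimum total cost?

8160

Use providers in increasing cost order.
Take 9 from SQ at 40 ; need 46 more.
Take 16 from SJ at 140 ; need 30 more.
S16 (160): use full 4 ; 26 Mbps to go.
Take 16 from SH at 170 ; need 10 more.
S19 (220): take the remaining 10 ; done.
S25: unused.
Cost = 9×40 + 16×140 + 4×160 + 16×170 + 10×220 = 8160.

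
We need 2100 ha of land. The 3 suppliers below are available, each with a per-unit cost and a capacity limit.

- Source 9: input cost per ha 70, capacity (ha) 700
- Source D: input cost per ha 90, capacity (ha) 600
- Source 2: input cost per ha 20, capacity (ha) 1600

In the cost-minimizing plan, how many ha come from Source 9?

500

Cheapest first:
Source 2 at 20: take all 1600 ha ; 500 still needed.
Source 9 (70): take the remaining 500 ; done.
Source D: unused.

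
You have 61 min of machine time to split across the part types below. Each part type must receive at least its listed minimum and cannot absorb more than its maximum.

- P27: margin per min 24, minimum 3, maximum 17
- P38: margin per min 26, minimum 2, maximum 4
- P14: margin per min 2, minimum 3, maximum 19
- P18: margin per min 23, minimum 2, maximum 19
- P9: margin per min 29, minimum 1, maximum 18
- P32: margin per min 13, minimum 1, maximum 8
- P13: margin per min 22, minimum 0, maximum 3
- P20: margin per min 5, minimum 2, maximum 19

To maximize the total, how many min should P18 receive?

16

Meeting every minimum uses 3+2+3+2+1+1+0+2 = 14 min, leaving 47.
Order the part types by margin per min: P9 29 > P38 26 > P27 24 > P18 23 > P13 22 > P32 13 > P20 5 > P14 2.
P9 takes 17 more to reach its cap of 18 ; 30 left.
P38: +2 to 4 (cap) ; 28 left.
P27 takes 14 more to reach its cap of 17 ; 14 left.
P18 has room for 17 more but only 14 remain, so it gets 16.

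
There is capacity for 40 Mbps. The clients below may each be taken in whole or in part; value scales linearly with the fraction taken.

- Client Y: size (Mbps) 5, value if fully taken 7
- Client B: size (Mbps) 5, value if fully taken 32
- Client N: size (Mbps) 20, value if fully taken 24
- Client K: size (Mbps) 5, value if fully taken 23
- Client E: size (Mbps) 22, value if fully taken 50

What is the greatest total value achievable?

Best value per unit of size first: Client B 32/5≈6.4, Client K 23/5≈4.6, Client E 50/22≈2.27, Client Y 7/5≈1.4, Client N 24/20≈1.2.
Client B: take in full, 5 Mbps for value 32 → 35 left.
All 5 Mbps of Client K fit (value 23) → 30 remain.
Take all of Client E (22 Mbps, value 50) → 8 Mbps left.
Take all of Client Y (5 Mbps, value 7) → 3 Mbps left.
Fill the last 3 Mbps with part of Client N: 3/20 of it earns 3.6.
Total value = 115.6.

115.6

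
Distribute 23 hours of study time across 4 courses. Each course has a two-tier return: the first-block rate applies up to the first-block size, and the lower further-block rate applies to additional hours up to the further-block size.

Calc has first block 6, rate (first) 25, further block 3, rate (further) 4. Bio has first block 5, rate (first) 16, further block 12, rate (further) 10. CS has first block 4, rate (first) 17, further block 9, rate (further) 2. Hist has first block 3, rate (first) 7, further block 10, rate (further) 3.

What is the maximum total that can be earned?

Rank every tier by rate: Calc/T1 25 > CS/T1 17 > Bio/T1 16 > Bio/T2 10 > Hist/T1 7 > Calc/T2 4 > Hist/T2 3 > CS/T2 2.
Fill Calc T1 block (6 at 25) → 17 left.
CS/T1 (17): +4 → 13 left.
Fill Bio T1 block (5 at 16) → 8 left.
8 remain; put them into Bio T2 at 10.
Total = 25×6 + 17×4 + 16×5 + 10×8 = 378.

378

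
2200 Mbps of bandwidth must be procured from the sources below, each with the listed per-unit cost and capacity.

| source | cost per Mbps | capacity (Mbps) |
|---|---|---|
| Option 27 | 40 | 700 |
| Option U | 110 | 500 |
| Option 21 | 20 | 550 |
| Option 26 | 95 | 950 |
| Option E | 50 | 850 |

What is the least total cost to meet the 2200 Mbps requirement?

Use sources in increasing cost order.
Take 550 from Option 21 at 20 ; need 1650 more.
Option 27 at 40: take all 700 Mbps ; 950 still needed.
Option E at 50: take all 850 Mbps ; 100 still needed.
Option 26 at 95: take 100 of its 950 ; requirement met.
Option U: unused.
Cost = 550×20 + 700×40 + 850×50 + 100×95 = 91000.

91000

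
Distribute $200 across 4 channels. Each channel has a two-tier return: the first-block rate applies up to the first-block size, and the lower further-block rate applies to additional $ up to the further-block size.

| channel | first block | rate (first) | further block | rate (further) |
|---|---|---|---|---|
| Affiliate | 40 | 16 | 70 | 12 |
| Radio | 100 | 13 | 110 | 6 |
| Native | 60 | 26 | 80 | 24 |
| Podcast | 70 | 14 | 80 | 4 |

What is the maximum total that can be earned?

Treat each block as its own option and order by rate: Native/T1 26 > Native/T2 24 > Affiliate/T1 16 > Podcast/T1 14 > Radio/T1 13 > Affiliate/T2 12 > Radio/T2 6 > Podcast/T2 4.
Native/T1 (26): +60 — 140 left.
Native T2 at 24: fill all 80 — 60 left.
Fill Affiliate T1 block (40 at 16) — 20 left.
Podcast/T1: +20 of 70 at 14; pool empty.
Total = 26×60 + 24×80 + 16×40 + 14×20 = 4400.

4400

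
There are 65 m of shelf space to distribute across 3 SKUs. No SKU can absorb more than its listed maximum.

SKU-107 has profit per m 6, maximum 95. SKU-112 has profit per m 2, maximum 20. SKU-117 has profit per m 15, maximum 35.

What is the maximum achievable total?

705

Rank by profit per m: SKU-117 15 > SKU-107 6 > SKU-112 2.
Give SKU-117 35 to hit its cap of 35 ; 30 left.
Only 30 left; SKU-107 takes them to reach 30.
Total = 6×30 + 15×35 = 705.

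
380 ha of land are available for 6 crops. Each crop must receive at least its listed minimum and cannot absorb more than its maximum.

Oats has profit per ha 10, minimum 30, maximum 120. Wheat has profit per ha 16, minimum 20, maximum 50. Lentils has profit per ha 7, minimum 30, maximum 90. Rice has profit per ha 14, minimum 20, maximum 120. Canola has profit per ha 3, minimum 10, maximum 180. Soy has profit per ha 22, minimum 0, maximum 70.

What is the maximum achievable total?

Meeting every minimum uses 30+20+30+20+10+0 = 110 ha, leaving 270.
Highest profit per ha first: Soy 22 > Wheat 16 > Rice 14 > Oats 10 > Lentils 7 > Canola 3.
Soy takes 70 more to reach its cap of 70 → 200 left.
Wheat takes 30 more to reach its cap of 50 → 170 left.
Rice takes 100 more to reach its cap of 120 → 70 left.
Oats: +70 (room for 90) → 100. Pool exhausted.
Total = 10×100 + 16×50 + 7×30 + 14×120 + 3×10 + 22×70 = 5260.

5260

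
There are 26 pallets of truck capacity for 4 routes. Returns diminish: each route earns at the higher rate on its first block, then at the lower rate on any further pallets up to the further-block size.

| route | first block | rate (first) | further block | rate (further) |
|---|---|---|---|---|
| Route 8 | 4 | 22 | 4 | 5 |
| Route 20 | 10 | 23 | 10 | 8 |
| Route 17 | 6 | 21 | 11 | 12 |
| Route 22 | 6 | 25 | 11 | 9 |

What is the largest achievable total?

594

Order all 8 blocks by rate: Route 22/tier1 25 > Route 20/tier1 23 > Route 8/tier1 22 > Route 17/tier1 21 > Route 17/tier2 12 > Route 22/tier2 9 > Route 20/tier2 8 > Route 8/tier2 5.
Route 22/tier1 (25): +6 ; 20 left.
Route 20/tier1 (23): +10 ; 10 left.
Route 8 tier1 at 22: fill all 4 ; 6 left.
Route 17/tier1 (21): +6 ; 0 left.
Total = 25×6 + 23×10 + 22×4 + 21×6 = 594.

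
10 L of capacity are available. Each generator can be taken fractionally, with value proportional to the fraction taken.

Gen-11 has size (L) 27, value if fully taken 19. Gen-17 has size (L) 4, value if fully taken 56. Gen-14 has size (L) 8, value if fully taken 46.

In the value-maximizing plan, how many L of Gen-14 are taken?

Rank by value-to-size ratio: Gen-17 56/4≈14, Gen-14 46/8≈5.75, Gen-11 19/27≈0.704.
Gen-17: take in full, 4 L for value 56 — 6 left.
6 L left: a 6/8 share of Gen-14 gives 46×6/8 = 34.5.

6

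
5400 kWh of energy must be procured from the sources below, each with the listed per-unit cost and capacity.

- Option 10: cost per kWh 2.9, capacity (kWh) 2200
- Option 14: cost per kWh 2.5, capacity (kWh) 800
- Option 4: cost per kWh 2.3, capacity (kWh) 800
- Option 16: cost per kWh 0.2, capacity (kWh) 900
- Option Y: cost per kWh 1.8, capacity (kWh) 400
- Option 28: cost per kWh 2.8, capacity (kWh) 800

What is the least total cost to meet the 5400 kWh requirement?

Cheapest first:
Option 16 at 0.2: take all 900 kWh ; 4500 still needed.
Option Y at 1.8: take all 400 kWh ; 4100 still needed.
Take 800 from Option 4 at 2.3 ; need 3300 more.
Option 14 at 2.5: take all 800 kWh ; 2500 still needed.
Option 28 (2.8): use full 800 ; 1700 kWh to go.
Option 10 at 2.9: take 1700 of its 2200 ; requirement met.
Cost = 900×0.2 + 400×1.8 + 800×2.3 + 800×2.5 + 800×2.8 + 1700×2.9 = 11910.

11910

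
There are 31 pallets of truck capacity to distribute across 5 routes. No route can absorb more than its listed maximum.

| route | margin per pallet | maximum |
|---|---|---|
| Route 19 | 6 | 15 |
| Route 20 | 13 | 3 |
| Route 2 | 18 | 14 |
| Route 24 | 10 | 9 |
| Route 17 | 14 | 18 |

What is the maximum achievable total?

490

Order the routes by margin per pallet: Route 2 18 > Route 17 14 > Route 20 13 > Route 24 10 > Route 19 6.
Route 2 takes 14 to reach its cap of 14 → 17 left.
Route 17 has room for 18 but only 17 remain, so it gets 17.
Total = 18×14 + 14×17 = 490.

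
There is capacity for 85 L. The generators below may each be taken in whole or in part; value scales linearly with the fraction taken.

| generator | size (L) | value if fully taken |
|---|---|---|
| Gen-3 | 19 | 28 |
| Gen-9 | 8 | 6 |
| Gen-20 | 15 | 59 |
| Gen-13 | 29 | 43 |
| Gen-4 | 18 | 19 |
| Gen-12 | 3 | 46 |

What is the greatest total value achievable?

195.75

Best value per unit of size first: Gen-12 46/3≈15.3, Gen-20 59/15≈3.93, Gen-13 43/29≈1.48, Gen-3 28/19≈1.47, Gen-4 19/18≈1.06, Gen-9 6/8≈0.75.
All 3 L of Gen-12 fit (value 46) → 82 remain.
Gen-20: take in full, 15 L for value 59 → 67 left.
Gen-13: take in full, 29 L for value 43 → 38 left.
Gen-3: take in full, 19 L for value 28 → 19 left.
All 18 L of Gen-4 fit (value 19) → 1 remain.
1 L left: a 1/8 share of Gen-9 gives 6×1/8 = 0.75.
Total value = 195.75.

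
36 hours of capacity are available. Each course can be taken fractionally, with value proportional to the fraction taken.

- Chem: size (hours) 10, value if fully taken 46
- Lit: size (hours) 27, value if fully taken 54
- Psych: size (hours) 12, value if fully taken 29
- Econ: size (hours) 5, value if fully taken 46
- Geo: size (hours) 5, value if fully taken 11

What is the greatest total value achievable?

140

Best value per unit of size first: Econ 46/5≈9.2, Chem 46/10≈4.6, Psych 29/12≈2.42, Geo 11/5≈2.2, Lit 54/27≈2.
Econ: take in full, 5 hours for value 46 → 31 left.
Chem: take in full, 10 hours for value 46 → 21 left.
Psych: take in full, 12 hours for value 29 → 9 left.
Geo: take in full, 5 hours for value 11 → 4 left.
4 hours left: a 4/27 share of Lit gives 54×4/27 = 8.
Total value = 140.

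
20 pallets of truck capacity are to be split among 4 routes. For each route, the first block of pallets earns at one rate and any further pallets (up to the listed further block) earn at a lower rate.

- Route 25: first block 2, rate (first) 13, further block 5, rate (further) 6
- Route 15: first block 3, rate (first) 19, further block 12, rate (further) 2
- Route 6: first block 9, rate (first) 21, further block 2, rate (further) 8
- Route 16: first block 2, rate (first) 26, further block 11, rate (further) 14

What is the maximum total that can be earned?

382

Rank every tier by rate: Route 16/first 26 > Route 6/first 21 > Route 15/first 19 > Route 16/second 14 > Route 25/first 13 > Route 6/second 8 > Route 25/second 6 > Route 15/second 2.
Route 16 first at 26: fill all 2 — 18 left.
Route 6 first at 21: fill all 9 — 9 left.
Fill Route 15 first block (3 at 19) — 6 left.
Route 16 second at 14: only 6 left, fill 6.
Total = 26×2 + 21×9 + 19×3 + 14×6 = 382.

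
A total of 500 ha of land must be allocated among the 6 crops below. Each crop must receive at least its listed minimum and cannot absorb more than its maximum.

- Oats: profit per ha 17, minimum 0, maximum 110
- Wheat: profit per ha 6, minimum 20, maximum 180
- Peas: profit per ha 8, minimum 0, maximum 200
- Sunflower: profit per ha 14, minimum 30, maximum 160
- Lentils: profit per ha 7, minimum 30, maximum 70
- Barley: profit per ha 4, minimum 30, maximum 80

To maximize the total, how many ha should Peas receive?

150

Meeting every minimum uses 0+20+0+30+30+30 = 110 ha, leaving 390.
Rank by profit per ha: Oats 17 > Sunflower 14 > Peas 8 > Lentils 7 > Wheat 6 > Barley 4.
Oats: +110 to 110 (cap) ; 280 left.
Sunflower: +130 to 160 (cap) ; 150 left.
Peas: +150 (room for 200) → 150. Pool exhausted.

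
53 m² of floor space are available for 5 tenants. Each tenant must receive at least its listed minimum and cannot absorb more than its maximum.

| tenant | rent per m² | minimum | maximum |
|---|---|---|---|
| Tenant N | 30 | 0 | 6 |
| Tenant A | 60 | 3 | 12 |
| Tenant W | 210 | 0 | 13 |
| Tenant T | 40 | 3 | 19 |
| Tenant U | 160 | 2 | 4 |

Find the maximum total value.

5000

Meeting every minimum uses 0+3+0+3+2 = 8 m², leaving 45.
Rank by rent per m²: Tenant W 210 > Tenant U 160 > Tenant A 60 > Tenant T 40 > Tenant N 30.
Give Tenant W 13 more to hit its cap of 13 → 32 left.
Give Tenant U 2 more to hit its cap of 4 → 30 left.
Give Tenant A 9 more to hit its cap of 12 → 21 left.
Tenant T takes 16 more to reach its cap of 19 → 5 left.
Only 5 left; Tenant N takes them to reach 5.
Total = 30×5 + 60×12 + 210×13 + 40×19 + 160×4 = 5000.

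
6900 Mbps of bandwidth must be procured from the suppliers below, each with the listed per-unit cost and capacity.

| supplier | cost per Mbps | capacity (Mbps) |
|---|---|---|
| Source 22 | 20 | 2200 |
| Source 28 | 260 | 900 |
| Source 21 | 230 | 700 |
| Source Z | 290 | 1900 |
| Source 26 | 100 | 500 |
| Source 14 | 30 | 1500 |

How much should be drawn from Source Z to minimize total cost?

Cheapest first:
Source 22 (20): use full 2200 → 4700 Mbps to go.
Source 14 (30): use full 1500 → 3200 Mbps to go.
Take 500 from Source 26 at 100 → need 2700 more.
Source 21 (230): use full 700 → 2000 Mbps to go.
Source 28 at 260: take all 900 Mbps → 1100 still needed.
Source Z (290): take the remaining 1100 → done.

1100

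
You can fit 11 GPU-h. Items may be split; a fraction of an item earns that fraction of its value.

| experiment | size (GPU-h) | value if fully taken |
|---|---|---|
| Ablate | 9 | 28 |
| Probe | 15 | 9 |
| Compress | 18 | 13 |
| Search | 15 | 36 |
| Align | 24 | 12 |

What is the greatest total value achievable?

Best value per unit of size first: Ablate 28/9≈3.11, Search 36/15≈2.4, Compress 13/18≈0.722, Probe 9/15≈0.6, Align 12/24≈0.5.
Ablate: take in full, 9 GPU-h for value 28 — 2 left.
Fill the last 2 GPU-h with part of Search: 2/15 of it earns 4.8.
Total value = 32.8.

32.8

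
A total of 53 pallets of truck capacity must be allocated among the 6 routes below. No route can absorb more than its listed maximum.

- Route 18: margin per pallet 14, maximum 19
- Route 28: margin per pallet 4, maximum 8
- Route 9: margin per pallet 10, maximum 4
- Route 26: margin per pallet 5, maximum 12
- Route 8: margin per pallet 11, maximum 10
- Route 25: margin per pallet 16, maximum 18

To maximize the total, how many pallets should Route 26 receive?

Rank by margin per pallet: Route 25 16 > Route 18 14 > Route 8 11 > Route 9 10 > Route 26 5 > Route 28 4.
Give Route 25 18 to hit its cap of 18 ; 35 left.
Route 18: +19 to 19 (cap) ; 16 left.
Route 8 takes 10 to reach its cap of 10 ; 6 left.
Route 9 takes 4 to reach its cap of 4 ; 2 left.
Only 2 left; Route 26 takes them to reach 2.

2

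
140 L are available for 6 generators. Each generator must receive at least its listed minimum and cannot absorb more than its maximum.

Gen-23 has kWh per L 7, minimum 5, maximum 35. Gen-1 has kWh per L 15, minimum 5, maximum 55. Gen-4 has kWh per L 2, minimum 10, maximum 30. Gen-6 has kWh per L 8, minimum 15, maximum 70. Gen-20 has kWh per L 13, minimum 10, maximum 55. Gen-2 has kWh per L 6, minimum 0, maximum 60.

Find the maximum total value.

Meeting every minimum uses 5+5+10+15+10+0 = 45 L, leaving 95.
Rank by kWh per L: Gen-1 15 > Gen-20 13 > Gen-6 8 > Gen-23 7 > Gen-2 6 > Gen-4 2.
Give Gen-1 50 more to hit its cap of 55 → 45 left.
Gen-20 takes 45 more to reach its cap of 55 → 0 left.
Total = 7×5 + 15×55 + 2×10 + 8×15 + 13×55 = 1715.

1715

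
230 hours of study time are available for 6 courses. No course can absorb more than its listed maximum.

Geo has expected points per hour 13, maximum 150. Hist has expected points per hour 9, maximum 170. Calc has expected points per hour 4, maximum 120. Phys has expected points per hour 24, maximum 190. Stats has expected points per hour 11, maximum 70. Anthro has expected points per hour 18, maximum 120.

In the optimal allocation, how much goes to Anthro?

40

Highest expected points per hour first: Phys 24 > Anthro 18 > Geo 13 > Stats 11 > Hist 9 > Calc 4.
Phys: +190 to 190 (cap) — 40 left.
Anthro has room for 120 but only 40 remain, so it gets 40.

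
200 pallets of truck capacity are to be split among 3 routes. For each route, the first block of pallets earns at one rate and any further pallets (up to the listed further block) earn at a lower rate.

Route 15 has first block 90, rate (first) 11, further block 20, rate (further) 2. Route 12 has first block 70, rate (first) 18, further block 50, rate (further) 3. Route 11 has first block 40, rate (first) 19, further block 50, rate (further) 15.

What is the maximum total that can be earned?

3210

Order all 6 blocks by rate: Route 11/first 19 > Route 12/first 18 > Route 11/second 15 > Route 15/first 11 > Route 12/second 3 > Route 15/second 2.
Fill Route 11 first block (40 at 19) ; 160 left.
Fill Route 12 first block (70 at 18) ; 90 left.
Route 11/second (15): +50 ; 40 left.
40 remain; put them into Route 15 first at 11.
Total = 19×40 + 18×70 + 15×50 + 11×40 = 3210.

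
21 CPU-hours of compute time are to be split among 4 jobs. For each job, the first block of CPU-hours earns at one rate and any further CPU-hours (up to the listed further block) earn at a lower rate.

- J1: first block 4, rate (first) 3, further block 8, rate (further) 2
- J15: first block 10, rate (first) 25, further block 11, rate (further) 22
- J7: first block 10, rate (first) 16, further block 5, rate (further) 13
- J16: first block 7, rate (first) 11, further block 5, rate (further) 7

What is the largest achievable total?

492

Rank every tier by rate: J15/first 25 > J15/second 22 > J7/first 16 > J7/second 13 > J16/first 11 > J16/second 7 > J1/first 3 > J1/second 2.
Fill J15 first block (10 at 25) → 11 left.
J15 second at 22: fill all 11 → 0 left.
Total = 25×10 + 22×11 = 492.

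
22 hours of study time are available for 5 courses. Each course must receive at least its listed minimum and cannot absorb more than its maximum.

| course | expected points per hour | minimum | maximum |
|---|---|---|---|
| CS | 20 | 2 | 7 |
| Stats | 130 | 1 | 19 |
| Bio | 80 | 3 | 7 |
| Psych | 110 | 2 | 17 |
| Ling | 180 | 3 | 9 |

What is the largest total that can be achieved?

Meeting every minimum uses 2+1+3+2+3 = 11 hours, leaving 11.
Order the courses by expected points per hour: Ling 180 > Stats 130 > Psych 110 > Bio 80 > CS 20.
Give Ling 6 more to hit its cap of 9 ; 5 left.
Only 5 left; Stats takes them to reach 6.
Total = 20×2 + 130×6 + 80×3 + 110×2 + 180×9 = 2900.

2900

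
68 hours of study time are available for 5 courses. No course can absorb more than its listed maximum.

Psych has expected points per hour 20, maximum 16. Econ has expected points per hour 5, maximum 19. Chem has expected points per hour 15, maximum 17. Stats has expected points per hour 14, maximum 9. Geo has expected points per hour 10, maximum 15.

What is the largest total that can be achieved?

Highest expected points per hour first: Psych 20 > Chem 15 > Stats 14 > Geo 10 > Econ 5.
Give Psych 16 to hit its cap of 16 ; 52 left.
Chem takes 17 to reach its cap of 17 ; 35 left.
Stats: +9 to 9 (cap) ; 26 left.
Geo takes 15 to reach its cap of 15 ; 11 left.
Only 11 left; Econ takes them to reach 11.
Total = 20×16 + 5×11 + 15×17 + 14×9 + 10×15 = 906.

906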